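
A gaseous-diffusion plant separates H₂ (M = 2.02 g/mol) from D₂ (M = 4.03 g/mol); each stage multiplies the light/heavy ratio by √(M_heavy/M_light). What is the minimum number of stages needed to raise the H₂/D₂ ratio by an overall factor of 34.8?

11

With α = √(4.03/2.02) per stage, ln α = ½ ln(1.99505) = 0.3453.
Need α^N ≥ 34.8 ⇒ N ≥ ln(34.8) / ln α = 3.550 / 0.3453 = 10.28.
Minimum whole number of stages: N = 11.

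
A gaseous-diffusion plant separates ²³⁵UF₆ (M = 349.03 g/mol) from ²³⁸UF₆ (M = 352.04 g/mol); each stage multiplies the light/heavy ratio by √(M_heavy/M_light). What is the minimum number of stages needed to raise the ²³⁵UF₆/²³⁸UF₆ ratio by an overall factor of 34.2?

With α = √(352.04/349.03) per stage, ln α = ½ ln(1.00862) = 0.004293.
Need α^N ≥ 34.2 ⇒ N ≥ ln(34.2) / ln α = 3.532 / 0.004293 = 822.70.
Minimum whole number of stages: N = 823.

823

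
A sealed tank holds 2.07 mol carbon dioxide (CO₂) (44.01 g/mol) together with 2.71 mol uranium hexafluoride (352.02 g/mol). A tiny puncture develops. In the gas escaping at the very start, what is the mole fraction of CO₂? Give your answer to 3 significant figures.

0.684

Effusion rate of each component ∝ n_i/√M_i (partial pressure × 1/√M).
Mole fraction of CO₂ in the effusate = (n_CO₂/√M_CO₂) / (n_CO₂/√M_CO₂ + n_UF₆/√M_UF₆)
= (2.07/√44.01) / (2.07/√44.01 + 2.71/√352.02) = 0.3120/(0.3120 + 0.1444) = 0.684.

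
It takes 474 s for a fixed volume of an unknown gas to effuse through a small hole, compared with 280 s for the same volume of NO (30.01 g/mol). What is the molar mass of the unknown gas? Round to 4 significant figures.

86.00 g/mol

Using Graham's law: t_X/t_NO = √(M_X/M_NO).
474/280 = 1.693 = √(M_X/30.01)
M_X = 30.01 × 1.693² = 30.01 × 2.866 = 86.00 g/mol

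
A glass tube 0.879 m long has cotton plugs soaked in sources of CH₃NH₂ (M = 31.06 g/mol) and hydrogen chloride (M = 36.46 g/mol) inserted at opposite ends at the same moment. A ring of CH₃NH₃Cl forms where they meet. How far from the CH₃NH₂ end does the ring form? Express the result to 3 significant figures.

0.457 m

The fronts meet when d_CH₃NH₂ + d_HCl = L with d_CH₃NH₂/d_HCl = √(M_HCl/M_CH₃NH₂) (Graham's law). Here √(M_HCl/M_CH₃NH₂) = √(36.46/31.06) = 1.083.
With d_CH₃NH₂ + d_HCl = 0.879 m, d_HCl = 0.879/(1 + 1.083) = 0.4219 m.
d_CH₃NH₂ = 0.879 − 0.4219 = 0.457 m.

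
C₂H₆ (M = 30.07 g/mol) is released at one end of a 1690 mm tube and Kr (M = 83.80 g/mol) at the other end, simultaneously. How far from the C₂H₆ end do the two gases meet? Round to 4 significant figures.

Distances travelled in equal time are proportional to diffusion rates, so d_C₂H₆/d_Kr = √(M_Kr/M_C₂H₆) = √(83.80/30.07) = 1.669.
With d_C₂H₆ + d_Kr = 1690 mm, d_Kr = 1690/(1 + 1.669) = 633.1 mm.
d_C₂H₆ = 1690 − 633.1 = 1057 mm.

1057 mm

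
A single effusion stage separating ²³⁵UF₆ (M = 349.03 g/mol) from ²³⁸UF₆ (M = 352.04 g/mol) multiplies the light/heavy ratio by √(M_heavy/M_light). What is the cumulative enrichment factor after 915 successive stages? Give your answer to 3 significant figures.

50.8

Overall factor = α^915 with α = √(352.04/349.03), i.e. (352.04/349.03)^(915/2).
= 1.00862^(915/2) = 50.8.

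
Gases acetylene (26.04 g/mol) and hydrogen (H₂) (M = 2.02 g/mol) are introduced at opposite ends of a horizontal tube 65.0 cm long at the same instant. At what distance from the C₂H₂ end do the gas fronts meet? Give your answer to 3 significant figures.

In equal time, each gas travels a distance ∝ its rate ∝ 1/√M, so d_C₂H₂/d_H₂ = √(M_H₂/M_C₂H₂) = √(2.02/26.04) = 0.2785.
With d_C₂H₂ + d_H₂ = 65.0 cm, d_H₂ = 65.0/(1 + 0.2785) = 50.84 cm.
d_C₂H₂ = 65.0 − 50.84 = 14.2 cm.

14.2 cm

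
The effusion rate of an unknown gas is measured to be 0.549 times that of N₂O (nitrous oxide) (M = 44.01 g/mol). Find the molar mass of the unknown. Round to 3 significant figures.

By Graham's law, rate_X/rate_N₂O = √(M_N₂O/M_X).
0.549 = √(44.01/M_X)
M_X = 44.01 / 0.549² = 44.01 / 0.3014 = 146 g/mol

146 g/mol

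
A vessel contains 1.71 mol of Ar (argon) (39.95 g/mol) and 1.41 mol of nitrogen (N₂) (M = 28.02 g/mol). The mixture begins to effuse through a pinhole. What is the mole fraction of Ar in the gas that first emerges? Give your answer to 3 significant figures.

0.504

Each component's effusion rate ∝ (its partial pressure)·(1/√M) ∝ n_i/√M_i.
Mole fraction of Ar in the effusate = (n_Ar/√M_Ar) / (n_Ar/√M_Ar + n_N₂/√M_N₂)
= (1.71/√39.95) / (1.71/√39.95 + 1.41/√28.02) = 0.2705/(0.2705 + 0.2664) = 0.504.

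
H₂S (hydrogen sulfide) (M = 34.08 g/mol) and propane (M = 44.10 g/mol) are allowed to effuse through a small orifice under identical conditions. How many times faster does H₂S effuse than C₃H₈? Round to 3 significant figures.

1.14

From Graham's law, rate_H₂S/rate_C₃H₈ = √(M_C₃H₈/M_H₂S) = √(44.10/34.08) = √1.294 = 1.14.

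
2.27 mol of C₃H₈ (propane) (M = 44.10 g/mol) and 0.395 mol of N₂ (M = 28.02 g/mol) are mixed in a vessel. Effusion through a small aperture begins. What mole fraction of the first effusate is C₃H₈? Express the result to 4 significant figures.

Each component's effusion rate ∝ (its partial pressure)·(1/√M) ∝ n_i/√M_i.
So x_C₃H₈ in the escaping gas = (n_C₃H₈/√M_C₃H₈) / Σ(n_i/√M_i)
= (2.27/√44.10) / (2.27/√44.10 + 0.395/√28.02) = 0.3418/(0.3418 + 0.07462) = 0.8208.

0.8208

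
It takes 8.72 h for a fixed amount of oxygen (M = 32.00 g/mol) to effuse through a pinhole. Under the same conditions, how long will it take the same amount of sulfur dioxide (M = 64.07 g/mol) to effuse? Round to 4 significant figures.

12.34 h

Using Graham's law: t_SO₂/t_O₂ = √(M_SO₂/M_O₂) = √(64.07/32.00) = √2.002 = 1.415.
So the time for SO₂ is 8.72 × 1.415 = 12.34 h.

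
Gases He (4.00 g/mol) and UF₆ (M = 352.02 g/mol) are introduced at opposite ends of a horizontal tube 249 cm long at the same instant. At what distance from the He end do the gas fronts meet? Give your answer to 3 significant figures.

Graham's law gives d_He/d_UF₆ = rate_He/rate_UF₆ = √(M_UF₆/M_He) = √(352.02/4.00) = 9.381.
With d_He + d_UF₆ = 249 cm, d_UF₆ = 249/(1 + 9.381) = 23.99 cm.
d_He = 249 − 23.99 = 225 cm.

225 cm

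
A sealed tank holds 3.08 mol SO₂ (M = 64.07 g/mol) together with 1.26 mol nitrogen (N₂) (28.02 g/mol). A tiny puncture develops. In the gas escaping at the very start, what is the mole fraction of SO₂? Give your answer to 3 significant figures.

Rate_i ∝ x_i/√M_i (Graham's law weighted by mole fraction), so the effusate composition follows n_i/√M_i.
x_SO₂(eff) = (n_SO₂/√M_SO₂) / (n_SO₂/√M_SO₂ + n_N₂/√M_N₂)
= (3.08/√64.07) / (3.08/√64.07 + 1.26/√28.02) = 0.3848/(0.3848 + 0.2380) = 0.618.

0.618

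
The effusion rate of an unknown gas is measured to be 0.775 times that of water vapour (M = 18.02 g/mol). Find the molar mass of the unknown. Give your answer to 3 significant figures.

Since effusion rate ∝ 1/√M, rate_X/rate_H₂O = √(M_H₂O/M_X).
0.775 = √(18.02/M_X)
M_X = 18.02 / 0.775² = 18.02 / 0.6006 = 30.0 g/mol

30.0 g/mol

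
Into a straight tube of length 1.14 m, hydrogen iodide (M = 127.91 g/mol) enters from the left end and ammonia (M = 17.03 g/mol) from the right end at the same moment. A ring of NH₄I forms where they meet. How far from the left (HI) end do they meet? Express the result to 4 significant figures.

0.3048 m

The fronts meet when d_HI + d_NH₃ = L with d_HI/d_NH₃ = √(M_NH₃/M_HI) (Graham's law). Here √(M_NH₃/M_HI) = √(17.03/127.91) = 0.3649.
With d_HI + d_NH₃ = 1.14 m, d_NH₃ = 1.14/(1 + 0.3649) = 0.8352 m.
d_HI = 1.14 − 0.8352 = 0.3048 m.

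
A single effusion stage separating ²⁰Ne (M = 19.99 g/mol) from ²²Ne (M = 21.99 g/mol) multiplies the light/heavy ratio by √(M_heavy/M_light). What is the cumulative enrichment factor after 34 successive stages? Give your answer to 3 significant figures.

Overall factor = α^34 with α = √(21.99/19.99), i.e. (21.99/19.99)^(34/2).
= 1.10005^17 = 5.06.

5.06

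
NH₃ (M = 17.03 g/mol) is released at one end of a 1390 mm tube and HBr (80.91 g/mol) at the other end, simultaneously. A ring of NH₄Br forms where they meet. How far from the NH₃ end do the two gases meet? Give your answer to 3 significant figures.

953 mm

In equal time, each gas travels a distance ∝ its rate ∝ 1/√M, so d_NH₃/d_HBr = √(M_HBr/M_NH₃) = √(80.91/17.03) = 2.180.
With d_NH₃ + d_HBr = 1390 mm, d_HBr = 1390/(1 + 2.180) = 437.2 mm.
d_NH₃ = 1390 − 437.2 = 953 mm.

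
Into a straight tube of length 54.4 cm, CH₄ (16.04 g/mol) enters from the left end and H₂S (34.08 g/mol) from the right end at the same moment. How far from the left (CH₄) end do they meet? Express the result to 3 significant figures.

In equal time, each gas travels a distance ∝ its rate ∝ 1/√M, so d_CH₄/d_H₂S = √(M_H₂S/M_CH₄) = √(34.08/16.04) = 1.458.
With d_CH₄ + d_H₂S = 54.4 cm, d_H₂S = 54.4/(1 + 1.458) = 22.14 cm.
d_CH₄ = 54.4 − 22.14 = 32.3 cm.

32.3 cm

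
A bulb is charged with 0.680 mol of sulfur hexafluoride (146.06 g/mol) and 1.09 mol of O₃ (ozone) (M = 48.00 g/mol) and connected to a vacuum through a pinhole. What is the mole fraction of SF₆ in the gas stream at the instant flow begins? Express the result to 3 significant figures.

0.263

Each component's effusion rate ∝ (its partial pressure)·(1/√M) ∝ n_i/√M_i.
Mole fraction of SF₆ in the effusate = (n_SF₆/√M_SF₆) / (n_SF₆/√M_SF₆ + n_O₃/√M_O₃)
= (0.680/√146.06) / (0.680/√146.06 + 1.09/√48.00) = 0.05627/(0.05627 + 0.1573) = 0.263.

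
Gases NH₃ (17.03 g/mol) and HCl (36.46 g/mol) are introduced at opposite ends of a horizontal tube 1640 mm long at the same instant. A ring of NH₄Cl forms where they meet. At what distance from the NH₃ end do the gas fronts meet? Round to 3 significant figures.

In equal time, each gas travels a distance ∝ its rate ∝ 1/√M, so d_NH₃/d_HCl = √(M_HCl/M_NH₃) = √(36.46/17.03) = 1.463.
With d_NH₃ + d_HCl = 1640 mm, d_HCl = 1640/(1 + 1.463) = 665.8 mm.
d_NH₃ = 1640 − 665.8 = 974 mm.

974 mm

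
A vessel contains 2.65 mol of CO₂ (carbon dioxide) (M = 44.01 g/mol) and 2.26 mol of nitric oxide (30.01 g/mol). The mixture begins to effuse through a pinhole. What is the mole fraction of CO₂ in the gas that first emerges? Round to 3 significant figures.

0.492

Each component's effusion rate ∝ (its partial pressure)·(1/√M) ∝ n_i/√M_i.
x_CO₂(eff) = (n_CO₂/√M_CO₂) / (n_CO₂/√M_CO₂ + n_NO/√M_NO)
= (2.65/√44.01) / (2.65/√44.01 + 2.26/√30.01) = 0.3995/(0.3995 + 0.4125) = 0.492.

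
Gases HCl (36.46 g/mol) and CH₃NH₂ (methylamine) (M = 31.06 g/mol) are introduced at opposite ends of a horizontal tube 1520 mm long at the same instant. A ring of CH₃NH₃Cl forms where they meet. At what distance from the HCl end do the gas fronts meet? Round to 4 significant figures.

729.6 mm

Distances travelled in equal time are proportional to diffusion rates, so d_HCl/d_CH₃NH₂ = √(M_CH₃NH₂/M_HCl) = √(31.06/36.46) = 0.9230.
With d_HCl + d_CH₃NH₂ = 1520 mm, d_CH₃NH₂ = 1520/(1 + 0.9230) = 790.4 mm.
d_HCl = 1520 − 790.4 = 729.6 mm.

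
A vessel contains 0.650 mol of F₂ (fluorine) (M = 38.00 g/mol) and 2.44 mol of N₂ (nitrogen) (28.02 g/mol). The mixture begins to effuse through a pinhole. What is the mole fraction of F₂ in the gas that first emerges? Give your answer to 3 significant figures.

0.186

Each component's effusion rate ∝ (its partial pressure)·(1/√M) ∝ n_i/√M_i.
x_F₂(eff) = (n_F₂/√M_F₂) / (n_F₂/√M_F₂ + n_N₂/√M_N₂)
= (0.650/√38.00) / (0.650/√38.00 + 2.44/√28.02) = 0.1054/(0.1054 + 0.4610) = 0.186.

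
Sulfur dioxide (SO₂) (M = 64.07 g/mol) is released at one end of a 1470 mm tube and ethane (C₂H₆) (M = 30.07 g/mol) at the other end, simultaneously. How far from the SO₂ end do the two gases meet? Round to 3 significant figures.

In equal time, each gas travels a distance ∝ its rate ∝ 1/√M, so d_SO₂/d_C₂H₆ = √(M_C₂H₆/M_SO₂) = √(30.07/64.07) = 0.6851.
With d_SO₂ + d_C₂H₆ = 1470 mm, d_C₂H₆ = 1470/(1 + 0.6851) = 872.4 mm.
d_SO₂ = 1470 − 872.4 = 598 mm.

598 mm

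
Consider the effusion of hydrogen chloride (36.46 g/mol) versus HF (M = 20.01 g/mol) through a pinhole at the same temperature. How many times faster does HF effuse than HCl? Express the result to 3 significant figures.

1.35

Using Graham's law: rate_HF/rate_HCl = √(M_HCl/M_HF) = √(36.46/20.01) = √1.822 = 1.35.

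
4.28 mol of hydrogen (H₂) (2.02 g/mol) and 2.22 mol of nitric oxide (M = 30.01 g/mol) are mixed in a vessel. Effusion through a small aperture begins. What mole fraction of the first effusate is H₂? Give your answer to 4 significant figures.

0.8814

The effusion rate of species i is ∝ p_i/√M_i ∝ n_i/√M_i.
Mole fraction of H₂ in the effusate = (n_H₂/√M_H₂) / (n_H₂/√M_H₂ + n_NO/√M_NO)
= (4.28/√2.02) / (4.28/√2.02 + 2.22/√30.01) = 3.011/(3.011 + 0.4052) = 0.8814.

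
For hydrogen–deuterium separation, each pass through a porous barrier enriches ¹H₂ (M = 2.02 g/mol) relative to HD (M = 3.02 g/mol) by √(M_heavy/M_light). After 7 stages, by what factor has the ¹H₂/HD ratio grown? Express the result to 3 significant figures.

4.09

After 7 stages the ratio has grown by (√(3.02/2.02))^7 = (3.02/2.02)^(7/2).
= 1.49505^(7/2) = 4.09.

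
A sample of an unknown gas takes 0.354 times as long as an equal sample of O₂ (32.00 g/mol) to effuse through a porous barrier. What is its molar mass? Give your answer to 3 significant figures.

By Graham's law, t_X/t_O₂ = √(M_X/M_O₂).
0.354 = √(M_X/32.00)
M_X = 32.00 × 0.354² = 32.00 × 0.1253 = 4.01 g/mol

4.01 g/mol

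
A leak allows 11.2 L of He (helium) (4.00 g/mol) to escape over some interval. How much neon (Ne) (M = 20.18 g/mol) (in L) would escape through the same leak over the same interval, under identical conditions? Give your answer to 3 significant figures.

4.99 L

From Graham's law, rate_Ne/rate_He = √(M_He/M_Ne) = √(4.00/20.18) = √0.1982 = 0.4452.
So the volume for Ne is 11.2 × 0.4452 = 4.99 L.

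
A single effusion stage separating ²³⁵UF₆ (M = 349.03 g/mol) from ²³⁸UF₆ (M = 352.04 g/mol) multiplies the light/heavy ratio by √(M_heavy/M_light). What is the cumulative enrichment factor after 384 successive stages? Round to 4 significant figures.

5.200

After 384 stages the ratio has grown by (√(352.04/349.03))^384 = (352.04/349.03)^(384/2).
= 1.00862^192 = 5.200.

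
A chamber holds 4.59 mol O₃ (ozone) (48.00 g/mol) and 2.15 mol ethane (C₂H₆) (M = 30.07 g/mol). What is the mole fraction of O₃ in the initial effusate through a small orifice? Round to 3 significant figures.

0.628

Each component's effusion rate ∝ (its partial pressure)·(1/√M) ∝ n_i/√M_i.
x_O₃(eff) = (n_O₃/√M_O₃) / (n_O₃/√M_O₃ + n_C₂H₆/√M_C₂H₆)
= (4.59/√48.00) / (4.59/√48.00 + 2.15/√30.07) = 0.6625/(0.6625 + 0.3921) = 0.628.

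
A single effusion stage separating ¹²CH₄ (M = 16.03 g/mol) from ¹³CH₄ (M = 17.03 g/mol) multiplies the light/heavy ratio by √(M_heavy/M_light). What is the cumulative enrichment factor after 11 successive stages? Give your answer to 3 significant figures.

1.39

After 11 stages the ratio has grown by (√(17.03/16.03))^11 = (17.03/16.03)^(11/2).
= 1.06238^(11/2) = 1.39.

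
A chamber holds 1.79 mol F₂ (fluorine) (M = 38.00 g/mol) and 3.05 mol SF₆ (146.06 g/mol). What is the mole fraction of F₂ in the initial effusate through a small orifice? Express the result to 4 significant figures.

0.5350

Rate_i ∝ x_i/√M_i (Graham's law weighted by mole fraction), so the effusate composition follows n_i/√M_i.
So x_F₂ in the escaping gas = (n_F₂/√M_F₂) / Σ(n_i/√M_i)
= (1.79/√38.00) / (1.79/√38.00 + 3.05/√146.06) = 0.2904/(0.2904 + 0.2524) = 0.5350.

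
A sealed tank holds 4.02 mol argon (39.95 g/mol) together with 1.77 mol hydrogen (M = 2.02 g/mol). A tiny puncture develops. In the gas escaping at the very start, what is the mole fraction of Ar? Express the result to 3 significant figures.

The effusion rate of species i is ∝ p_i/√M_i ∝ n_i/√M_i.
So x_Ar in the escaping gas = (n_Ar/√M_Ar) / Σ(n_i/√M_i)
= (4.02/√39.95) / (4.02/√39.95 + 1.77/√2.02) = 0.6360/(0.6360 + 1.245) = 0.338.

0.338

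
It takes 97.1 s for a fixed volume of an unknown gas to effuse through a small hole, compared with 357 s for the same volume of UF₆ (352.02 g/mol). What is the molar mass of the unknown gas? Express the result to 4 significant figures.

26.04 g/mol

Graham's law gives t_X/t_UF₆ = √(M_X/M_UF₆).
97.1/357 = 0.2720 = √(M_X/352.02)
M_X = 352.02 × 0.2720² = 352.02 × 0.07398 = 26.04 g/mol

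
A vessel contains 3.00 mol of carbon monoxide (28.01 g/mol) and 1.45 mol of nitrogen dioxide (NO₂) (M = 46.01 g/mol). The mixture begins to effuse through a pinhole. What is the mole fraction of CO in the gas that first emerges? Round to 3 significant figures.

The effusion rate of species i is ∝ p_i/√M_i ∝ n_i/√M_i.
x_CO(eff) = (n_CO/√M_CO) / (n_CO/√M_CO + n_NO₂/√M_NO₂)
= (3.00/√28.01) / (3.00/√28.01 + 1.45/√46.01) = 0.5668/(0.5668 + 0.2138) = 0.726.

0.726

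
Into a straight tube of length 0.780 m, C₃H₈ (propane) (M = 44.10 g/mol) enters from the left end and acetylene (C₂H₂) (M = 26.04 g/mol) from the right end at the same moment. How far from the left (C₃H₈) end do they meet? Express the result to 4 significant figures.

Graham's law gives d_C₃H₈/d_C₂H₂ = rate_C₃H₈/rate_C₂H₂ = √(M_C₂H₂/M_C₃H₈) = √(26.04/44.10) = 0.7684.
With d_C₃H₈ + d_C₂H₂ = 0.780 m, d_C₂H₂ = 0.780/(1 + 0.7684) = 0.4411 m.
d_C₃H₈ = 0.780 − 0.4411 = 0.3389 m.

0.3389 m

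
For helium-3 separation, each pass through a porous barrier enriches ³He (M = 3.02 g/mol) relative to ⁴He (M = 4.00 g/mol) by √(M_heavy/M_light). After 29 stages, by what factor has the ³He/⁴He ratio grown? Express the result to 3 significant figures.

58.9

Each stage multiplies the ratio by α = √(4.00/3.02), so after 29 stages the overall factor is α^29 = (4.00/3.02)^(29/2).
= 1.32450^(29/2) = 58.9.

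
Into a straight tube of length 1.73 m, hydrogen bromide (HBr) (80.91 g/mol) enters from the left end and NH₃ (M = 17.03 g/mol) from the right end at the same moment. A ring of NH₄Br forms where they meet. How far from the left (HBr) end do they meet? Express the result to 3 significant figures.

0.544 m

Distances travelled in equal time are proportional to diffusion rates, so d_HBr/d_NH₃ = √(M_NH₃/M_HBr) = √(17.03/80.91) = 0.4588.
With d_HBr + d_NH₃ = 1.73 m, d_NH₃ = 1.73/(1 + 0.4588) = 1.186 m.
d_HBr = 1.73 − 1.186 = 0.544 m.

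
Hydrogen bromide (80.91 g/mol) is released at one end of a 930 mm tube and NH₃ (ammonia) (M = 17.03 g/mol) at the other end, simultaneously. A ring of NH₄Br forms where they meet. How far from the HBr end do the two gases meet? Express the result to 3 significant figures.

Distances travelled in equal time are proportional to diffusion rates, so d_HBr/d_NH₃ = √(M_NH₃/M_HBr) = √(17.03/80.91) = 0.4588.
With d_HBr + d_NH₃ = 930 mm, d_NH₃ = 930/(1 + 0.4588) = 637.5 mm.
d_HBr = 930 − 637.5 = 292 mm.

292 mm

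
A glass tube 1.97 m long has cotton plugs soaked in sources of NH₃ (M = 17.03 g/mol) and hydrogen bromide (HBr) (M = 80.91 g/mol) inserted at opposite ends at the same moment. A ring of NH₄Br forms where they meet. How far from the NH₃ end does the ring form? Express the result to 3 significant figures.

1.35 m

The fronts meet when d_NH₃ + d_HBr = L with d_NH₃/d_HBr = √(M_HBr/M_NH₃) (Graham's law). Here √(M_HBr/M_NH₃) = √(80.91/17.03) = 2.180.
With d_NH₃ + d_HBr = 1.97 m, d_HBr = 1.97/(1 + 2.180) = 0.6196 m.
d_NH₃ = 1.97 − 0.6196 = 1.35 m.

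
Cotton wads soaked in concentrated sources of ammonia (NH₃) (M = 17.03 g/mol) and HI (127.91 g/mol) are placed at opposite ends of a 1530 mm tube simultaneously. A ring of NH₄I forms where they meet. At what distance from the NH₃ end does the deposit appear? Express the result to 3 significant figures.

1120 mm

The fronts meet when d_NH₃ + d_HI = L with d_NH₃/d_HI = √(M_HI/M_NH₃) (Graham's law). Here √(M_HI/M_NH₃) = √(127.91/17.03) = 2.741.
With d_NH₃ + d_HI = 1530 mm, d_HI = 1530/(1 + 2.741) = 409.0 mm.
d_NH₃ = 1530 − 409.0 = 1120 mm.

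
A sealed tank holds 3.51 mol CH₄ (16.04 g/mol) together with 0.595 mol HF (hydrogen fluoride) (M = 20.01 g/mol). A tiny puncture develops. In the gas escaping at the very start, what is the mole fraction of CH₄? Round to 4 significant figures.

0.8682

Each component's effusion rate ∝ (its partial pressure)·(1/√M) ∝ n_i/√M_i.
So x_CH₄ in the escaping gas = (n_CH₄/√M_CH₄) / Σ(n_i/√M_i)
= (3.51/√16.04) / (3.51/√16.04 + 0.595/√20.01) = 0.8764/(0.8764 + 0.1330) = 0.8682.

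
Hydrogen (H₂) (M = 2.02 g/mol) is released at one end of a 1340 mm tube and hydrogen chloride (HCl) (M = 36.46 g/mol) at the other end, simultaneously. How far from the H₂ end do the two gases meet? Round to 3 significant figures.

Distances travelled in equal time are proportional to diffusion rates, so d_H₂/d_HCl = √(M_HCl/M_H₂) = √(36.46/2.02) = 4.248.
With d_H₂ + d_HCl = 1340 mm, d_HCl = 1340/(1 + 4.248) = 255.3 mm.
d_H₂ = 1340 − 255.3 = 1080 mm.

1080 mm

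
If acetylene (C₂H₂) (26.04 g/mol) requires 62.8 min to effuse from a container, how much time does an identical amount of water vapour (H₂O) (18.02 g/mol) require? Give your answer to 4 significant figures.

Graham's law gives t_H₂O/t_C₂H₂ = √(M_H₂O/M_C₂H₂) = √(18.02/26.04) = √0.6920 = 0.8319.
So the time for H₂O is 62.8 × 0.8319 = 52.24 min.

52.24 min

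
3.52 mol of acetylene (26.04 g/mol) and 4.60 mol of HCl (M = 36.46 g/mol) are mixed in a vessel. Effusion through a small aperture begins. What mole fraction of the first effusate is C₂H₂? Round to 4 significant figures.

The effusion rate of species i is ∝ p_i/√M_i ∝ n_i/√M_i.
x_C₂H₂(eff) = (n_C₂H₂/√M_C₂H₂) / (n_C₂H₂/√M_C₂H₂ + n_HCl/√M_HCl)
= (3.52/√26.04) / (3.52/√26.04 + 4.60/√36.46) = 0.6898/(0.6898 + 0.7618) = 0.4752.

0.4752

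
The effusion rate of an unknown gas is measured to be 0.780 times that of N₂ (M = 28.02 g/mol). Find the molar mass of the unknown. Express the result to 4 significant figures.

Since effusion rate ∝ 1/√M, rate_X/rate_N₂ = √(M_N₂/M_X).
0.780 = √(28.02/M_X)
M_X = 28.02 / 0.780² = 28.02 / 0.6084 = 46.06 g/mol

46.06 g/mol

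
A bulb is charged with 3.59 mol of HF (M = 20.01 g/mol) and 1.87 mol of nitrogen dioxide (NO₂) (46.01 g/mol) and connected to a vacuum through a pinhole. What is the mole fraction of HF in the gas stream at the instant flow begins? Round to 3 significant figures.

0.744

The effusion rate of species i is ∝ p_i/√M_i ∝ n_i/√M_i.
x_HF(eff) = (n_HF/√M_HF) / (n_HF/√M_HF + n_NO₂/√M_NO₂)
= (3.59/√20.01) / (3.59/√20.01 + 1.87/√46.01) = 0.8025/(0.8025 + 0.2757) = 0.744.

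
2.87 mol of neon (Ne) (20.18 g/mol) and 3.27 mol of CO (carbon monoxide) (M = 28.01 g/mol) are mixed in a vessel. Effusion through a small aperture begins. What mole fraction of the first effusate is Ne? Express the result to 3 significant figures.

Rate_i ∝ x_i/√M_i (Graham's law weighted by mole fraction), so the effusate composition follows n_i/√M_i.
So x_Ne in the escaping gas = (n_Ne/√M_Ne) / Σ(n_i/√M_i)
= (2.87/√20.18) / (2.87/√20.18 + 3.27/√28.01) = 0.6389/(0.6389 + 0.6179) = 0.508.

0.508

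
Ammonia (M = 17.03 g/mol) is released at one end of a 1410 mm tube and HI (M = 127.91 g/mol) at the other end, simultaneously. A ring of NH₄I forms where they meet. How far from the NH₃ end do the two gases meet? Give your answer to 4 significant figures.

The fronts meet when d_NH₃ + d_HI = L with d_NH₃/d_HI = √(M_HI/M_NH₃) (Graham's law). Here √(M_HI/M_NH₃) = √(127.91/17.03) = 2.741.
With d_NH₃ + d_HI = 1410 mm, d_HI = 1410/(1 + 2.741) = 376.9 mm.
d_NH₃ = 1410 − 376.9 = 1033 mm.

1033 mm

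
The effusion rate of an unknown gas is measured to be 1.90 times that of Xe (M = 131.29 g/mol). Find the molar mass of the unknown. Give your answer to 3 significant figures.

36.4 g/mol

Using Graham's law: rate_X/rate_Xe = √(M_Xe/M_X).
1.90 = √(131.29/M_X)
M_X = 131.29 / 1.90² = 131.29 / 3.610 = 36.4 g/mol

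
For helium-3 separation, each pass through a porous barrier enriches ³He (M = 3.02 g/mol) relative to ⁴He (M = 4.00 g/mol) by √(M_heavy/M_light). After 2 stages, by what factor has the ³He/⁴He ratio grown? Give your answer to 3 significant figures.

1.32

Each stage multiplies the ratio by α = √(4.00/3.02), so after 2 stages the overall factor is α^2 = (4.00/3.02)^(2/2).
= 1.32450^1 = 1.32.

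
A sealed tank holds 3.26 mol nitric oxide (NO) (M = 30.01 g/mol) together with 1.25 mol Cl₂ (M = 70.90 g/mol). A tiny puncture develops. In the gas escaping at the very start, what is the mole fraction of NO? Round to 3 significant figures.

0.800

The effusion rate of species i is ∝ p_i/√M_i ∝ n_i/√M_i.
Mole fraction of NO in the effusate = (n_NO/√M_NO) / (n_NO/√M_NO + n_Cl₂/√M_Cl₂)
= (3.26/√30.01) / (3.26/√30.01 + 1.25/√70.90) = 0.5951/(0.5951 + 0.1485) = 0.800.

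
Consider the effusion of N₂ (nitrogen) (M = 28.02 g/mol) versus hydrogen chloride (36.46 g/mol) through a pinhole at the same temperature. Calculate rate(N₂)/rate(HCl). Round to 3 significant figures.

1.14

Graham's law gives rate_N₂/rate_HCl = √(M_HCl/M_N₂) = √(36.46/28.02) = √1.301 = 1.14.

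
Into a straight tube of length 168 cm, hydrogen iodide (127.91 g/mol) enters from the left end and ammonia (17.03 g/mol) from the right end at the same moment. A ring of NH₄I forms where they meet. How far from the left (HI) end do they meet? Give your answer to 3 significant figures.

44.9 cm

The fronts meet when d_HI + d_NH₃ = L with d_HI/d_NH₃ = √(M_NH₃/M_HI) (Graham's law). Here √(M_NH₃/M_HI) = √(17.03/127.91) = 0.3649.
With d_HI + d_NH₃ = 168 cm, d_NH₃ = 168/(1 + 0.3649) = 123.1 cm.
d_HI = 168 − 123.1 = 44.9 cm.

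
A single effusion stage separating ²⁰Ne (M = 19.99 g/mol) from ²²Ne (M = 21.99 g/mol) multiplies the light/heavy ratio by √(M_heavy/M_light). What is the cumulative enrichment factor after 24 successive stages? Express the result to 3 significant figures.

3.14

Overall factor = α^24 with α = √(21.99/19.99), i.e. (21.99/19.99)^(24/2).
= 1.10005^12 = 3.14.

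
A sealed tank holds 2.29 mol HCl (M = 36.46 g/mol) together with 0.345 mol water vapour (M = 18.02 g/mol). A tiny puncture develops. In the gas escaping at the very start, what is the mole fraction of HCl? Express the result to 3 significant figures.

Rate_i ∝ x_i/√M_i (Graham's law weighted by mole fraction), so the effusate composition follows n_i/√M_i.
Mole fraction of HCl in the effusate = (n_HCl/√M_HCl) / (n_HCl/√M_HCl + n_H₂O/√M_H₂O)
= (2.29/√36.46) / (2.29/√36.46 + 0.345/√18.02) = 0.3793/(0.3793 + 0.08127) = 0.824.

0.824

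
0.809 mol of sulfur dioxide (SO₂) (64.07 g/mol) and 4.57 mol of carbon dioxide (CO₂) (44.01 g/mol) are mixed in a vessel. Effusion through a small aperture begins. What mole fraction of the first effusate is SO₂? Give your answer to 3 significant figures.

0.128

Each component's effusion rate ∝ (its partial pressure)·(1/√M) ∝ n_i/√M_i.
So x_SO₂ in the escaping gas = (n_SO₂/√M_SO₂) / Σ(n_i/√M_i)
= (0.809/√64.07) / (0.809/√64.07 + 4.57/√44.01) = 0.1011/(0.1011 + 0.6889) = 0.128.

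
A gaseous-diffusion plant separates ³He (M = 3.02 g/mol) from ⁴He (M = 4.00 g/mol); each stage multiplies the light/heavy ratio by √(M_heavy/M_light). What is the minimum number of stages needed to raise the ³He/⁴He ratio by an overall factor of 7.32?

Single-stage factor α = √(4.00/3.02), so ln α = ½ ln(1.32450) = 0.1405.
Need α^N ≥ 7.32 ⇒ N ≥ ln(7.32) / ln α = 1.991 / 0.1405 = 14.17.
So at least 15 stages are needed.

15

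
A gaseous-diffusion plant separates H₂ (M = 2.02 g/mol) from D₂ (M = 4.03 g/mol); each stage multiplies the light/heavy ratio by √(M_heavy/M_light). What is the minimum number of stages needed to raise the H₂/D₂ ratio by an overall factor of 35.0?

With α = √(4.03/2.02) per stage, ln α = ½ ln(1.99505) = 0.3453.
Need α^N ≥ 35.0 ⇒ N ≥ ln(35.0) / ln α = 3.555 / 0.3453 = 10.30.
Minimum whole number of stages: N = 11.

11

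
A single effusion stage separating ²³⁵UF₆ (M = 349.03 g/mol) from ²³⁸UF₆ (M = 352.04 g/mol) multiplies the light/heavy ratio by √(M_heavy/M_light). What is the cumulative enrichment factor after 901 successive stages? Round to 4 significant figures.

47.87

The single-stage factor is √(M_heavy/M_light), so 901 stages give [√(352.04/349.03)]^901 = (352.04/349.03)^(901/2).
= 1.00862^(901/2) = 47.87.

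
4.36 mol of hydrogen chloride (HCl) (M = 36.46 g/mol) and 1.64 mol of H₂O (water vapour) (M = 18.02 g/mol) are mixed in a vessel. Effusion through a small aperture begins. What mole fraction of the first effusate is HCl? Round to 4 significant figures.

Effusion rate of each component ∝ n_i/√M_i (partial pressure × 1/√M).
Mole fraction of HCl in the effusate = (n_HCl/√M_HCl) / (n_HCl/√M_HCl + n_H₂O/√M_H₂O)
= (4.36/√36.46) / (4.36/√36.46 + 1.64/√18.02) = 0.7221/(0.7221 + 0.3863) = 0.6514.

0.6514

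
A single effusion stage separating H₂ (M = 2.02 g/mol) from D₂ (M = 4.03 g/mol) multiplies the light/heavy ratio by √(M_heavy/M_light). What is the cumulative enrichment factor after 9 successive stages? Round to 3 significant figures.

22.4

The single-stage factor is √(M_heavy/M_light), so 9 stages give [√(4.03/2.02)]^9 = (4.03/2.02)^(9/2).
= 1.99505^(9/2) = 22.4.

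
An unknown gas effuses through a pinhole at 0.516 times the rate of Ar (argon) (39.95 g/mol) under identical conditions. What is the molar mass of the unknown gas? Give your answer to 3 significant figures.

Graham's law gives rate_X/rate_Ar = √(M_Ar/M_X).
0.516 = √(39.95/M_X)
M_X = 39.95 / 0.516² = 39.95 / 0.2663 = 150 g/mol

150 g/mol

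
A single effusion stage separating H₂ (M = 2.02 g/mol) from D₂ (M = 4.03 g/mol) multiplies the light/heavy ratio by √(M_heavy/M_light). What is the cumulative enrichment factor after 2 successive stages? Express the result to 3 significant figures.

After 2 stages the ratio has grown by (√(4.03/2.02))^2 = (4.03/2.02)^(2/2).
= 1.99505^1 = 2.00.

2.00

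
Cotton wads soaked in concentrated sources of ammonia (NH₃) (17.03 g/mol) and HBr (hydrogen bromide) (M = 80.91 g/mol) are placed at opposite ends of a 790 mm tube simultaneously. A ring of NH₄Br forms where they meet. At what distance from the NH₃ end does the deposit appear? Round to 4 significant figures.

Graham's law gives d_NH₃/d_HBr = rate_NH₃/rate_HBr = √(M_HBr/M_NH₃) = √(80.91/17.03) = 2.180.
With d_NH₃ + d_HBr = 790 mm, d_HBr = 790/(1 + 2.180) = 248.5 mm.
d_NH₃ = 790 − 248.5 = 541.5 mm.

541.5 mm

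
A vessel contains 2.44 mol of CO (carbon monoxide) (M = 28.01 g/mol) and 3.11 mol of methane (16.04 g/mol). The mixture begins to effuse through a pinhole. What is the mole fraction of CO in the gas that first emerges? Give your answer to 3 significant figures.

0.373

Effusion rate of each component ∝ n_i/√M_i (partial pressure × 1/√M).
Mole fraction of CO in the effusate = (n_CO/√M_CO) / (n_CO/√M_CO + n_CH₄/√M_CH₄)
= (2.44/√28.01) / (2.44/√28.01 + 3.11/√16.04) = 0.4610/(0.4610 + 0.7765) = 0.373.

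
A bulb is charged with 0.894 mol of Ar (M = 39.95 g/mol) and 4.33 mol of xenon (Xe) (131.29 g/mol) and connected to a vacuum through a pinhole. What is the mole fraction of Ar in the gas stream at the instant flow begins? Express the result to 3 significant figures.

Each component's effusion rate ∝ (its partial pressure)·(1/√M) ∝ n_i/√M_i.
So x_Ar in the escaping gas = (n_Ar/√M_Ar) / Σ(n_i/√M_i)
= (0.894/√39.95) / (0.894/√39.95 + 4.33/√131.29) = 0.1414/(0.1414 + 0.3779) = 0.272.

0.272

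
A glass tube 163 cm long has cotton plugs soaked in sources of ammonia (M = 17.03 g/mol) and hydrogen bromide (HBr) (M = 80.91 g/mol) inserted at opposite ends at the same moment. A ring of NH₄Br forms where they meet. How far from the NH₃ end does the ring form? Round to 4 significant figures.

111.7 cm

Graham's law gives d_NH₃/d_HBr = rate_NH₃/rate_HBr = √(M_HBr/M_NH₃) = √(80.91/17.03) = 2.180.
With d_NH₃ + d_HBr = 163 cm, d_HBr = 163/(1 + 2.180) = 51.26 cm.
d_NH₃ = 163 − 51.26 = 111.7 cm.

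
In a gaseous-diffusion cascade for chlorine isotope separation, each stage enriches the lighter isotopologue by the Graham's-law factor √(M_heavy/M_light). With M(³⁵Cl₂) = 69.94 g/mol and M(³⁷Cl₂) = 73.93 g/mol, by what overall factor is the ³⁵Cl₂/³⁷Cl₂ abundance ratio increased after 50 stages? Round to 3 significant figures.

4.00

The single-stage factor is √(M_heavy/M_light), so 50 stages give [√(73.93/69.94)]^50 = (73.93/69.94)^(50/2).
= 1.05705^25 = 4.00.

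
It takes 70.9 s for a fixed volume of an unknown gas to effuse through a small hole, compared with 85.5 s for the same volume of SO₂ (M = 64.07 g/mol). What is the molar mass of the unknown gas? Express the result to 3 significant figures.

44.1 g/mol

By Graham's law, t_X/t_SO₂ = √(M_X/M_SO₂).
70.9/85.5 = 0.8292 = √(M_X/64.07)
M_X = 64.07 × 0.8292² = 64.07 × 0.6876 = 44.1 g/mol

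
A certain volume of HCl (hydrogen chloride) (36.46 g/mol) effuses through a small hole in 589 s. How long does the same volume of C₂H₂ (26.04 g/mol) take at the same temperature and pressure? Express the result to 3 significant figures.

498 s

By Graham's law, t_C₂H₂/t_HCl = √(M_C₂H₂/M_HCl) = √(26.04/36.46) = √0.7142 = 0.8451.
So the time for C₂H₂ is 589 × 0.8451 = 498 s.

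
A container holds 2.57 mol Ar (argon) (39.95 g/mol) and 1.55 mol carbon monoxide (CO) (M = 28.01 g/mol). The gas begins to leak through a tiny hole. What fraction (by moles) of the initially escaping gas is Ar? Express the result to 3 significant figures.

0.581

Effusion rate of each component ∝ n_i/√M_i (partial pressure × 1/√M).
Mole fraction of Ar in the effusate = (n_Ar/√M_Ar) / (n_Ar/√M_Ar + n_CO/√M_CO)
= (2.57/√39.95) / (2.57/√39.95 + 1.55/√28.01) = 0.4066/(0.4066 + 0.2929) = 0.581.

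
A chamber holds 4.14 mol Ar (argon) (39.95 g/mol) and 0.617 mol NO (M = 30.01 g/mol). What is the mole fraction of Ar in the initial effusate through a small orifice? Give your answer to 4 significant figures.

Each component's effusion rate ∝ (its partial pressure)·(1/√M) ∝ n_i/√M_i.
So x_Ar in the escaping gas = (n_Ar/√M_Ar) / Σ(n_i/√M_i)
= (4.14/√39.95) / (4.14/√39.95 + 0.617/√30.01) = 0.6550/(0.6550 + 0.1126) = 0.8533.

0.8533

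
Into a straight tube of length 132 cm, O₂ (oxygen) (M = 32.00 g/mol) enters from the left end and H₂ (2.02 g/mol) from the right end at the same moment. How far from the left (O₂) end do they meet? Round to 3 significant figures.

Graham's law gives d_O₂/d_H₂ = rate_O₂/rate_H₂ = √(M_H₂/M_O₂) = √(2.02/32.00) = 0.2512.
With d_O₂ + d_H₂ = 132 cm, d_H₂ = 132/(1 + 0.2512) = 105.5 cm.
d_O₂ = 132 − 105.5 = 26.5 cm.

26.5 cm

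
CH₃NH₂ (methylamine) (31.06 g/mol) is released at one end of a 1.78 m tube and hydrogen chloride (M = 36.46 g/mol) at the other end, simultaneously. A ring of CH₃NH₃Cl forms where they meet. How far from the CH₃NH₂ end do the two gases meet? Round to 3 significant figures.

The fronts meet when d_CH₃NH₂ + d_HCl = L with d_CH₃NH₂/d_HCl = √(M_HCl/M_CH₃NH₂) (Graham's law). Here √(M_HCl/M_CH₃NH₂) = √(36.46/31.06) = 1.083.
With d_CH₃NH₂ + d_HCl = 1.78 m, d_HCl = 1.78/(1 + 1.083) = 0.8544 m.
d_CH₃NH₂ = 1.78 − 0.8544 = 0.926 m.

0.926 m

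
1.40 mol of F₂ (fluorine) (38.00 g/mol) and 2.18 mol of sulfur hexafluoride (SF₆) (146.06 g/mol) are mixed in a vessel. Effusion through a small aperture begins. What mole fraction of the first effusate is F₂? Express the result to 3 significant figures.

Rate_i ∝ x_i/√M_i (Graham's law weighted by mole fraction), so the effusate composition follows n_i/√M_i.
x_F₂(eff) = (n_F₂/√M_F₂) / (n_F₂/√M_F₂ + n_SF₆/√M_SF₆)
= (1.40/√38.00) / (1.40/√38.00 + 2.18/√146.06) = 0.2271/(0.2271 + 0.1804) = 0.557.

0.557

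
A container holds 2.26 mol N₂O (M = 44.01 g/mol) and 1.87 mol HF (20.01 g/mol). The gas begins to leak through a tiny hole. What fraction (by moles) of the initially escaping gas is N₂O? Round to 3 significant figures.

0.449

Effusion rate of each component ∝ n_i/√M_i (partial pressure × 1/√M).
x_N₂O(eff) = (n_N₂O/√M_N₂O) / (n_N₂O/√M_N₂O + n_HF/√M_HF)
= (2.26/√44.01) / (2.26/√44.01 + 1.87/√20.01) = 0.3407/(0.3407 + 0.4180) = 0.449.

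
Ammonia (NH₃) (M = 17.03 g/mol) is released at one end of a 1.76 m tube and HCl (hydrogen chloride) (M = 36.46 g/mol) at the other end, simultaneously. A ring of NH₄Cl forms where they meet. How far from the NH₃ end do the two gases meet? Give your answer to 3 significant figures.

1.05 m

The fronts meet when d_NH₃ + d_HCl = L with d_NH₃/d_HCl = √(M_HCl/M_NH₃) (Graham's law). Here √(M_HCl/M_NH₃) = √(36.46/17.03) = 1.463.
With d_NH₃ + d_HCl = 1.76 m, d_HCl = 1.76/(1 + 1.463) = 0.7145 m.
d_NH₃ = 1.76 − 0.7145 = 1.05 m.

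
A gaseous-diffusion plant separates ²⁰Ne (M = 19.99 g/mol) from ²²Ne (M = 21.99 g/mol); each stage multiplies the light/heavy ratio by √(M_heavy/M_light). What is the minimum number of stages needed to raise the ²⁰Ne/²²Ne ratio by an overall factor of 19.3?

63

With α = √(21.99/19.99) per stage, ln α = ½ ln(1.10005) = 0.04768.
Need α^N ≥ 19.3 ⇒ N ≥ ln(19.3) / ln α = 2.960 / 0.04768 = 62.09.
Rounding up, N = 63 stages.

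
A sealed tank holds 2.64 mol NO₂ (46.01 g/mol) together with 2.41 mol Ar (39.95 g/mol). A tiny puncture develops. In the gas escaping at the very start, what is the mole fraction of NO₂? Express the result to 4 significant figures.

Rate_i ∝ x_i/√M_i (Graham's law weighted by mole fraction), so the effusate composition follows n_i/√M_i.
x_NO₂(eff) = (n_NO₂/√M_NO₂) / (n_NO₂/√M_NO₂ + n_Ar/√M_Ar)
= (2.64/√46.01) / (2.64/√46.01 + 2.41/√39.95) = 0.3892/(0.3892 + 0.3813) = 0.5051.

0.5051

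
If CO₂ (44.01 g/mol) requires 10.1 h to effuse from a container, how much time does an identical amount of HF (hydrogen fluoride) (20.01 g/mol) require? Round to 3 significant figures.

6.81 h

Since effusion rate ∝ 1/√M, t_HF/t_CO₂ = √(M_HF/M_CO₂) = √(20.01/44.01) = √0.4547 = 0.6743.
So the time for HF is 10.1 × 0.6743 = 6.81 h.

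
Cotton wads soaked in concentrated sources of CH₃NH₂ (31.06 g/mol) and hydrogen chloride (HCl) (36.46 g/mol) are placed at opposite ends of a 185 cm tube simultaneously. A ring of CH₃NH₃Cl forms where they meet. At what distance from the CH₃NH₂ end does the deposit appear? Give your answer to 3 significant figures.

96.2 cm

Distances travelled in equal time are proportional to diffusion rates, so d_CH₃NH₂/d_HCl = √(M_HCl/M_CH₃NH₂) = √(36.46/31.06) = 1.083.
With d_CH₃NH₂ + d_HCl = 185 cm, d_HCl = 185/(1 + 1.083) = 88.80 cm.
d_CH₃NH₂ = 185 − 88.80 = 96.2 cm.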